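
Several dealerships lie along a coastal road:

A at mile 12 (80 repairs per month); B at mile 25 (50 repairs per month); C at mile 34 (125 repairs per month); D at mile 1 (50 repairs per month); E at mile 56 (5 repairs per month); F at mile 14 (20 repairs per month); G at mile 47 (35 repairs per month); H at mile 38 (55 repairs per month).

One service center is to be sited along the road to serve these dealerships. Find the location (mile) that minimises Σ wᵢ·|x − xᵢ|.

x = 34

For a sum of weighted absolute distances on a line, the optimum is the weighted median (not the mean). Total weight W = 420; half-weight = 210.
Sort by position and accumulate weight:
  mile 1 (D, w=50) → cum 50
  mile 12 (A, w=80) → cum 130
  mile 14 (F, w=20) → cum 150
  mile 25 (B, w=50) → cum 200
  mile 34 (C, w=125) → cum 325  ≥ 210 → median here
  mile 38 (H, w=55) → cum 380
  mile 47 (G, w=35) → cum 415
  mile 56 (E, w=5) → cum 420
Optimal location: mile 34.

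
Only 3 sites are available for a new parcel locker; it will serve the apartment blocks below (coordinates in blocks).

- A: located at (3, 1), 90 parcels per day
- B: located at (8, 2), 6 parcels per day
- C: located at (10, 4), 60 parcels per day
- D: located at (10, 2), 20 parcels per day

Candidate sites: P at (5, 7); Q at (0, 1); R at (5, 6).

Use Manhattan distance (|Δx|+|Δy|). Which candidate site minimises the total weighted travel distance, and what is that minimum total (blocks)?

Total weighted distance at each candidate:
  P (5, 7): total = 1448
  Q (0, 1): total = 1324
  R (5, 6): total = 1272
Minimum is at R with total 1272 blocks.

R, total 1272 blocks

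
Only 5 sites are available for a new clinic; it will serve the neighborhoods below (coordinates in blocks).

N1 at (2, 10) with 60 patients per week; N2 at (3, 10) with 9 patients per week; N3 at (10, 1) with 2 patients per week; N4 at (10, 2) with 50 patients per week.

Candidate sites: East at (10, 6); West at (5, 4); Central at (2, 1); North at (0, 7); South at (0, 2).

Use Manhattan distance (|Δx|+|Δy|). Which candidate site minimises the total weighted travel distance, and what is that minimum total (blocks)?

West, total 978 blocks

Total weighted distance at each candidate:
  East (10, 6): total = 1029
  West (5, 4): total = 978
  Central (2, 1): total = 1096
  North (0, 7): total = 1136
  South (0, 2): total = 1221
Minimum is at West with total 978 blocks.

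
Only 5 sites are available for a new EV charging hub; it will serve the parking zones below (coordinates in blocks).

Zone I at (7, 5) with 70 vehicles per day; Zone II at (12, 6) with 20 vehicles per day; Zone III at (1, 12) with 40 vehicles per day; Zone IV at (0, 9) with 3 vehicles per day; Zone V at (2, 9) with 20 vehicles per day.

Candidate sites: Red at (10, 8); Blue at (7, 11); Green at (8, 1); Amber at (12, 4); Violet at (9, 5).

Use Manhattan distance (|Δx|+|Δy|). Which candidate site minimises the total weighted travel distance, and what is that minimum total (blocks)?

Total weighted distance at each candidate:
  Red (10, 8): total = 1233
  Blue (7, 11): total = 1067
  Green (8, 1): total = 1578
  Amber (12, 4): total = 1571
  Violet (9, 5): total = 1079
Minimum is at Blue with total 1067 blocks.

Blue, total 1067 blocks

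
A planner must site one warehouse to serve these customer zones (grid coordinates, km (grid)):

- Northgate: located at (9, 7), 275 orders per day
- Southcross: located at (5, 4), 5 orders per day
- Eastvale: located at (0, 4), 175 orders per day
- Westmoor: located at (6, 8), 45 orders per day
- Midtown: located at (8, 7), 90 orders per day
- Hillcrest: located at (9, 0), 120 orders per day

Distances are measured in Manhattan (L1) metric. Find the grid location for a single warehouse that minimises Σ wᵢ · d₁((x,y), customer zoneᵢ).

Manhattan distance separates: Σwᵢ(|x−xᵢ|+|y−yᵢ|) = Σwᵢ|x−xᵢ| + Σwᵢ|y−yᵢ|, so x and y are optimised independently as 1-D weighted medians.
Total weight W = 710; half = 355.
x-coordinate, sorted with cumulative weight:
  x=0 (Eastvale, w=175) cum 175
  x=5 (Southcross, w=5) cum 180
  x=6 (Westmoor, w=45) cum 225
  x=8 (Midtown, w=90) cum 315
  x=9 (Northgate, w=275) cum 590  ← median
  x=9 (Hillcrest, w=120) cum 710
⇒ x* = 9
y-coordinate, sorted with cumulative weight:
  y=0 (Hillcrest, w=120) cum 120
  y=4 (Southcross, w=5) cum 125
  y=4 (Eastvale, w=175) cum 300
  y=7 (Northgate, w=275) cum 575  ← median
  y=7 (Midtown, w=90) cum 665
  y=8 (Westmoor, w=45) cum 710
⇒ y* = 7

(9, 7)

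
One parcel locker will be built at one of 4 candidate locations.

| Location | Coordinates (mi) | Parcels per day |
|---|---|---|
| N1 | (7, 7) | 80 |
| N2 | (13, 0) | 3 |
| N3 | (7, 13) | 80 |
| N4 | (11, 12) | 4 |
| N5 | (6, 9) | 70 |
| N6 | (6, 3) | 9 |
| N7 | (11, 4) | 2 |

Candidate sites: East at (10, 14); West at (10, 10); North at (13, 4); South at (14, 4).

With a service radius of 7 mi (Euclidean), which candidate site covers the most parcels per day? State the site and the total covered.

Coverage radius r = 7 mi; a point is covered iff (Δx)²+(Δy)² ≤ 7² = 49.
  East (10, 14): covers {N3, N4, N5} → 154
  West (10, 10): covers {N1, N3, N4, N5, N7} → 236
  North (13, 4): covers {N1, N2, N7} → 85
  South (14, 4): covers {N2, N7} → 5
Maximum coverage at West: 236 parcels per day.

West, covering 236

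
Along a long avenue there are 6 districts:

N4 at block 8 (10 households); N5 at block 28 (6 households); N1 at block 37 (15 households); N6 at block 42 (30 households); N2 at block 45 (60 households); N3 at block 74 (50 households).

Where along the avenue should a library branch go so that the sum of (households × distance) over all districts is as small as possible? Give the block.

For a sum of weighted absolute distances on a line, the optimum is the weighted median (not the mean). Total weight W = 171; half-weight = 85.5.
Sort by position and accumulate weight:
  block 8 (N4, w=10) → cum 10
  block 28 (N5, w=6) → cum 16
  block 37 (N1, w=15) → cum 31
  block 42 (N6, w=30) → cum 61
  block 45 (N2, w=60) → cum 121  ≥ 85.5 → median here
  block 74 (N3, w=50) → cum 171
Optimal location: block 45.

x = 45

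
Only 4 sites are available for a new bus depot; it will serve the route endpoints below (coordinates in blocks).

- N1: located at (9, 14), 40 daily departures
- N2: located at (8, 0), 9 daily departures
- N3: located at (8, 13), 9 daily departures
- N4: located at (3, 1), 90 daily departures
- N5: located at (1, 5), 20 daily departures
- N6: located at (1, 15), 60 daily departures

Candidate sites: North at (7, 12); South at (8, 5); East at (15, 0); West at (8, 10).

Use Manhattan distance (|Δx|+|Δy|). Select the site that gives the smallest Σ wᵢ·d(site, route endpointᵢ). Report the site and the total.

Total weighted distance at each candidate:
  North (7, 12): total = 2445
  South (8, 5): total = 2487
  East (15, 0): total = 4333
  West (8, 10): total = 2537
Minimum is at North with total 2445 blocks.

North, total 2445 blocks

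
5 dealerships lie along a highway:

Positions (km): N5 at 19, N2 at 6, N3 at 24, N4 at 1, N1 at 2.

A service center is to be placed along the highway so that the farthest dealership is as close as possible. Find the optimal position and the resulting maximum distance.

The 1-center on a line is the midpoint of the two extreme points: leftmost at 1, rightmost at 24.
Optimal location = (1 + 24)/2 = 12.5; maximum distance = (24 − 1)/2 = 11.5.

location 12.5, max distance 11.5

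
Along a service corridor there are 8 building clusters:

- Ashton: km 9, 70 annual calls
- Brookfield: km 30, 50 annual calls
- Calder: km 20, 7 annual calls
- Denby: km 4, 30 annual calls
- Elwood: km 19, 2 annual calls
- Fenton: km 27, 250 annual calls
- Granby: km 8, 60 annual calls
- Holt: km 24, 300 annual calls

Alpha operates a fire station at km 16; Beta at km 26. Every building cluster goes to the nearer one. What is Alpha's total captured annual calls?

The indifferent point is the midpoint (16+26)/2 = 21; building clusters left of it (closer to Alpha at 16) go to Alpha, those right go to Beta.
  Denby at 4 (w=30) → Alpha
  Granby at 8 (w=60) → Alpha
  Ashton at 9 (w=70) → Alpha
  Elwood at 19 (w=2) → Alpha
  Calder at 20 (w=7) → Alpha
  Holt at 24 (w=300) → Beta
  Fenton at 27 (w=250) → Beta
  Brookfield at 30 (w=50) → Beta
Alpha captures 169; Beta captures 600.

169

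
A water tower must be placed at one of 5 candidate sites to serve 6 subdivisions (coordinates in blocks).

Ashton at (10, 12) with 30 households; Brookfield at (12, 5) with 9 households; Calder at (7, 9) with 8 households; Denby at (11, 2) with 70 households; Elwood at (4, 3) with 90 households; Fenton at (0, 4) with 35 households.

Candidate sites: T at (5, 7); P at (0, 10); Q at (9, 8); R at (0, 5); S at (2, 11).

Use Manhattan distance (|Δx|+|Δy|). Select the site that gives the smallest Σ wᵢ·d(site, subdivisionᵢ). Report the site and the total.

Total weighted distance at each candidate:
  T (5, 7): total = 1913
  P (0, 10): total = 3107
  Q (9, 8): total = 2143
  R (0, 5): total = 2261
  S (2, 11): total = 2945
Minimum is at T with total 1913 blocks.

T, total 1913 blocks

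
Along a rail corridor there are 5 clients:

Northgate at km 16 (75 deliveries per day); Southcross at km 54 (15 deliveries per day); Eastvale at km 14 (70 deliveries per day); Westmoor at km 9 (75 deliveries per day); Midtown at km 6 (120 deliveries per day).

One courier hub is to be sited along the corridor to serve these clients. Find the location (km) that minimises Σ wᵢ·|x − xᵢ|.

x = 9

For a sum of weighted absolute distances on a line, the optimum is the weighted median (not the mean). Total weight W = 355; half-weight = 177.5.
Sort by position and accumulate weight:
  km 6 (Midtown, w=120) → cum 120
  km 9 (Westmoor, w=75) → cum 195  ≥ 177.5 → median here
  km 14 (Eastvale, w=70) → cum 265
  km 16 (Northgate, w=75) → cum 340
  km 54 (Southcross, w=15) → cum 355
Optimal location: km 9.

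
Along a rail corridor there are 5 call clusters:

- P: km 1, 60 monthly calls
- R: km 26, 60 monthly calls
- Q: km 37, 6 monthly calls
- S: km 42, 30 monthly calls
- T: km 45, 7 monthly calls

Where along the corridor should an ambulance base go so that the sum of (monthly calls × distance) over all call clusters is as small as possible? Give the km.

For a sum of weighted absolute distances on a line, the optimum is the weighted median (not the mean). Total weight W = 163; half-weight = 81.5.
Sort by position and accumulate weight:
  km 1 (P, w=60) → cum 60
  km 26 (R, w=60) → cum 120  ≥ 81.5 → median here
  km 37 (Q, w=6) → cum 126
  km 42 (S, w=30) → cum 156
  km 45 (T, w=7) → cum 163
Optimal location: km 26.

x = 26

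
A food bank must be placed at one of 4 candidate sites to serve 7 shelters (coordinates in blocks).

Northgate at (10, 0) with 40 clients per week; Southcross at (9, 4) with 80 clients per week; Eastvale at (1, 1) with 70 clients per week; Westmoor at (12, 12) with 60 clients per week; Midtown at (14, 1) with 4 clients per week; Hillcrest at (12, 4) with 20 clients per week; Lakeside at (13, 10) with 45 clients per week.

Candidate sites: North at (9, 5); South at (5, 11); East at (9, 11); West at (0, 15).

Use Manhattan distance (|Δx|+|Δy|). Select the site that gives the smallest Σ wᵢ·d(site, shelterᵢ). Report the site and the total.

North, total 2281 blocks

Total weighted distance at each candidate:
  North (9, 5): total = 2281
  South (5, 11): total = 3741
  East (9, 11): total = 3025
  West (0, 15): total = 5932
Minimum is at North with total 2281 blocks.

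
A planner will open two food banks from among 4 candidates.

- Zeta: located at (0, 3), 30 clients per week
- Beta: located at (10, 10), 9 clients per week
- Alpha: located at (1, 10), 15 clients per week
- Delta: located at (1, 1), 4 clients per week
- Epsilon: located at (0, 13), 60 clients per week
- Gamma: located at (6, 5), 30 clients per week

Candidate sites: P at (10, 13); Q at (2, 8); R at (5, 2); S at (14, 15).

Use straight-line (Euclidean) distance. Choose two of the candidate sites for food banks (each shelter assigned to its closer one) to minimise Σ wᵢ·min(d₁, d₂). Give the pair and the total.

Evaluate every pair (each demand assigned to the nearer of the two):
  {Q, R}: total = 695.2
  {P, Q}: total = 723.5
  {Q, S}: total = 754.1
  {P, R}: total = 1025.5
  {R, S}: total = 1181.1
  {P, S}: total = 1521.9
Best pair: {Q, R} with total 695.2.

{Q, R}, total 695.2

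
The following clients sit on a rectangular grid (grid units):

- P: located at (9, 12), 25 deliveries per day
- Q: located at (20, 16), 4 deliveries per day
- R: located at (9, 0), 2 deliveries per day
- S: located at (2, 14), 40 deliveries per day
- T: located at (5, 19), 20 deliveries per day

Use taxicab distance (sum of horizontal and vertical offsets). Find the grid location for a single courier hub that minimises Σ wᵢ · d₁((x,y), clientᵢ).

(5, 14)

Manhattan distance separates: Σwᵢ(|x−xᵢ|+|y−yᵢ|) = Σwᵢ|x−xᵢ| + Σwᵢ|y−yᵢ|, so x and y are optimised independently as 1-D weighted medians.
Total weight W = 91; half = 45.5.
x-coordinate, sorted with cumulative weight:
  x=2 (S, w=40) cum 40
  x=5 (T, w=20) cum 60  ← median
  x=9 (P, w=25) cum 85
  x=9 (R, w=2) cum 87
  x=20 (Q, w=4) cum 91
⇒ x* = 5
y-coordinate, sorted with cumulative weight:
  y=0 (R, w=2) cum 2
  y=12 (P, w=25) cum 27
  y=14 (S, w=40) cum 67  ← median
  y=16 (Q, w=4) cum 71
  y=19 (T, w=20) cum 91
⇒ y* = 14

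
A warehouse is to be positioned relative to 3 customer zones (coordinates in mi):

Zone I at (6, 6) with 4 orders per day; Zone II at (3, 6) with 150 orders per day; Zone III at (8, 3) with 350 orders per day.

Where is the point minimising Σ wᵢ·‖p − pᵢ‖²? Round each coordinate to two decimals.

The minimiser of Σwᵢ‖p−pᵢ‖² is the weighted centroid p* = (Σwᵢpᵢ)/(Σwᵢ).
Σwᵢ = 504.
Σwᵢxᵢ = 4·6 + 150·3 + 350·8 = 3274.
Σwᵢyᵢ = 4·6 + 150·6 + 350·3 = 1974.
x* = 3274/504 = 6.50, y* = 1974/504 = 3.92.

(6.50, 3.92)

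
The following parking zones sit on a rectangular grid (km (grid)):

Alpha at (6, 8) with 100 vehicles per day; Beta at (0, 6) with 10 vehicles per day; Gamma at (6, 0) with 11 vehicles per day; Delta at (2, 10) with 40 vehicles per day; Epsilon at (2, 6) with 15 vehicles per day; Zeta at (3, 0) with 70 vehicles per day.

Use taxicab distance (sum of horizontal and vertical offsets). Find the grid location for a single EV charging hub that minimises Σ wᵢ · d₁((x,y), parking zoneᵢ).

Manhattan distance separates: Σwᵢ(|x−xᵢ|+|y−yᵢ|) = Σwᵢ|x−xᵢ| + Σwᵢ|y−yᵢ|, so x and y are optimised independently as 1-D weighted medians.
Total weight W = 246; half = 123.
x-coordinate, sorted with cumulative weight:
  x=0 (Beta, w=10) cum 10
  x=2 (Delta, w=40) cum 50
  x=2 (Epsilon, w=15) cum 65
  x=3 (Zeta, w=70) cum 135  ← median
  x=6 (Alpha, w=100) cum 235
  x=6 (Gamma, w=11) cum 246
⇒ x* = 3
y-coordinate, sorted with cumulative weight:
  y=0 (Gamma, w=11) cum 11
  y=0 (Zeta, w=70) cum 81
  y=6 (Beta, w=10) cum 91
  y=6 (Epsilon, w=15) cum 106
  y=8 (Alpha, w=100) cum 206  ← median
  y=10 (Delta, w=40) cum 246
⇒ y* = 8

(3, 8)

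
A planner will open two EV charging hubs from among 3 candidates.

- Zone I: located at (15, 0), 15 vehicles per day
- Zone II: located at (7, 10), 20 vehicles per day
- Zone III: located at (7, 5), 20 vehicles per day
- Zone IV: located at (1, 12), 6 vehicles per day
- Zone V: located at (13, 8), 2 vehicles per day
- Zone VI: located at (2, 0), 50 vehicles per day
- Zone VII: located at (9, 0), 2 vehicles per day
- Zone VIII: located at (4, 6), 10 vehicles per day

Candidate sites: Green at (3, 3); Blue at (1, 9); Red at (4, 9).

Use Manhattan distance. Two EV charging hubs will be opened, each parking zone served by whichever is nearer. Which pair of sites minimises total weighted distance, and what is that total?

{Green, Red}, total 729

Evaluate every pair (each demand assigned to the nearer of the two):
  {Green, Red}: total = 729
  {Green, Blue}: total = 787
  {Blue, Red}: total = 1116
Best pair: {Green, Red} with total 729.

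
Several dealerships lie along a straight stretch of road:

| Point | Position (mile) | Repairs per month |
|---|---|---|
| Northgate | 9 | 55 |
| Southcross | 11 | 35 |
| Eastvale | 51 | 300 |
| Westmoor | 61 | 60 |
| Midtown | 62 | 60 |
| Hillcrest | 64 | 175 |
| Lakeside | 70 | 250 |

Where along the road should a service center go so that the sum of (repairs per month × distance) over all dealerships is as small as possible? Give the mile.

For a sum of weighted absolute distances on a line, the optimum is the weighted median (not the mean). Total weight W = 935; half-weight = 467.5.
Sort by position and accumulate weight:
  mile 9 (Northgate, w=55) → cum 55
  mile 11 (Southcross, w=35) → cum 90
  mile 51 (Eastvale, w=300) → cum 390
  mile 61 (Westmoor, w=60) → cum 450
  mile 62 (Midtown, w=60) → cum 510  ≥ 467.5 → median here
  mile 64 (Hillcrest, w=175) → cum 685
  mile 70 (Lakeside, w=250) → cum 935
Optimal location: mile 62.

x = 62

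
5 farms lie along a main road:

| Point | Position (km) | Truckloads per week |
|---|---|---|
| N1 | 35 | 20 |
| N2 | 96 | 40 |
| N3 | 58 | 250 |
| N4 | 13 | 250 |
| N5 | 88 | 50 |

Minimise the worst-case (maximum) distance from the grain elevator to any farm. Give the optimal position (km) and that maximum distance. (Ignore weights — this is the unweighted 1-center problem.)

The 1-center on a line is the midpoint of the two extreme points: leftmost at 13, rightmost at 96.
Optimal location = (13 + 96)/2 = 54.5; maximum distance = (96 − 13)/2 = 41.5.

location 54.5, max distance 41.5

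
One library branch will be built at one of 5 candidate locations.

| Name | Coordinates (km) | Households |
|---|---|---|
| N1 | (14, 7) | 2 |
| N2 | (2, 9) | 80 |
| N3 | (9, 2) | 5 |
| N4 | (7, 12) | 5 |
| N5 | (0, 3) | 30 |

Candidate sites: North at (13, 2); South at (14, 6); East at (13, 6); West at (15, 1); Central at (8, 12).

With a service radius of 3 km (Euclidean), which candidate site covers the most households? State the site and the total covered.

Coverage radius r = 3 km; a point is covered iff (Δx)²+(Δy)² ≤ 3² = 9.
  North (13, 2): covers {none} → 0
  South (14, 6): covers {N1} → 2
  East (13, 6): covers {N1} → 2
  West (15, 1): covers {none} → 0
  Central (8, 12): covers {N4} → 5
Maximum coverage at Central: 5 households.

Central, covering 5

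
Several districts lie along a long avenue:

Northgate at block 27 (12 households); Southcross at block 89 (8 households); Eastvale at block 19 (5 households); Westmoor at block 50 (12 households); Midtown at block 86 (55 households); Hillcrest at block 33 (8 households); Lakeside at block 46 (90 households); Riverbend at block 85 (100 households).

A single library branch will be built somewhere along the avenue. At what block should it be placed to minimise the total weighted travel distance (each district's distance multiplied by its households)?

x = 85

For a sum of weighted absolute distances on a line, the optimum is the weighted median (not the mean). Total weight W = 290; half-weight = 145.
Sort by position and accumulate weight:
  block 19 (Eastvale, w=5) → cum 5
  block 27 (Northgate, w=12) → cum 17
  block 33 (Hillcrest, w=8) → cum 25
  block 46 (Lakeside, w=90) → cum 115
  block 50 (Westmoor, w=12) → cum 127
  block 85 (Riverbend, w=100) → cum 227  ≥ 145 → median here
  block 86 (Midtown, w=55) → cum 282
  block 89 (Southcross, w=8) → cum 290
Optimal location: block 85.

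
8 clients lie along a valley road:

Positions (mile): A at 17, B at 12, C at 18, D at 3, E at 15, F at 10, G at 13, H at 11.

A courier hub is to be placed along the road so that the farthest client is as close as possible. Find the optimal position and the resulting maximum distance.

location 10.5, max distance 7.5

The 1-center on a line is the midpoint of the two extreme points: leftmost at 3, rightmost at 18.
Optimal location = (3 + 18)/2 = 10.5; maximum distance = (18 − 3)/2 = 7.5.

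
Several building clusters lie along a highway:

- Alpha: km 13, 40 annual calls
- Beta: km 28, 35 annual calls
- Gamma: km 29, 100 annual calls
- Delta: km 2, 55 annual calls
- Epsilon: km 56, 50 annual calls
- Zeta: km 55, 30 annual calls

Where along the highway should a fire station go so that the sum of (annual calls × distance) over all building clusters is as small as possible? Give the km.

For a sum of weighted absolute distances on a line, the optimum is the weighted median (not the mean). Total weight W = 310; half-weight = 155.
Sort by position and accumulate weight:
  km 2 (Delta, w=55) → cum 55
  km 13 (Alpha, w=40) → cum 95
  km 28 (Beta, w=35) → cum 130
  km 29 (Gamma, w=100) → cum 230  ≥ 155 → median here
  km 55 (Zeta, w=30) → cum 260
  km 56 (Epsilon, w=50) → cum 310
Optimal location: km 29.

x = 29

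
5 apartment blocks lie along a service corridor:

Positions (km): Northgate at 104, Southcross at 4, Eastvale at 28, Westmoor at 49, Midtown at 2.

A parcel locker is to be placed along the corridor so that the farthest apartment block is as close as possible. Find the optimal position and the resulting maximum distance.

The 1-center on a line is the midpoint of the two extreme points: leftmost at 2, rightmost at 104.
Optimal location = (2 + 104)/2 = 53; maximum distance = (104 − 2)/2 = 51.

location 53, max distance 51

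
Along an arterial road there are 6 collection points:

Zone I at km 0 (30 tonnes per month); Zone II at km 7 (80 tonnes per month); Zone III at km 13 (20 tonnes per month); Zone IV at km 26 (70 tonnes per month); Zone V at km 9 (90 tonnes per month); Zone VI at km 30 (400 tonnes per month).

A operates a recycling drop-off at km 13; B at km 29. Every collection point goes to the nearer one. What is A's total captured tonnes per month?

The indifferent point is the midpoint (13+29)/2 = 21; collection points left of it (closer to A at 13) go to A, those right go to B.
  Zone I at 0 (w=30) → A
  Zone II at 7 (w=80) → A
  Zone V at 9 (w=90) → A
  Zone III at 13 (w=20) → A
  Zone IV at 26 (w=70) → B
  Zone VI at 30 (w=400) → B
A captures 220; B captures 470.

220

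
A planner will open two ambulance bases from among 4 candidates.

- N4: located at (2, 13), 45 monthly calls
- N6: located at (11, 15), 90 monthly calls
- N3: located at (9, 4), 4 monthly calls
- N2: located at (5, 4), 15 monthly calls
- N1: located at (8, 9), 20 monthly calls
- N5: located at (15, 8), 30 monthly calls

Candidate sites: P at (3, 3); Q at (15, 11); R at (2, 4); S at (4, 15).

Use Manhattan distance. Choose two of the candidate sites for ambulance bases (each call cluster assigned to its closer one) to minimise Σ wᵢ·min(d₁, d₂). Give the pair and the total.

Evaluate every pair (each demand assigned to the nearer of the two):
  {Q, S}: total = 1312
  {Q, R}: total = 1468
  {P, Q}: total = 1558
  {P, S}: total = 1593
  {R, S}: total = 1593
  {P, R}: total = 3008
Best pair: {Q, S} with total 1312.

{Q, S}, total 1312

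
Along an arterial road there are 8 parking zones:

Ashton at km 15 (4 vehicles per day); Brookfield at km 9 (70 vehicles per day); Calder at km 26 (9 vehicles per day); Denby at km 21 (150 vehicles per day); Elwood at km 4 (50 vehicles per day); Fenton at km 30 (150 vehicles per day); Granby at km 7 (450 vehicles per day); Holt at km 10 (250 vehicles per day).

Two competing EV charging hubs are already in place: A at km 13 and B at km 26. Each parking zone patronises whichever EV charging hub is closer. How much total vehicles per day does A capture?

The indifferent point is the midpoint (13+26)/2 = 19.5; parking zones left of it (closer to A at 13) go to A, those right go to B.
  Elwood at 4 (w=50) → A
  Granby at 7 (w=450) → A
  Brookfield at 9 (w=70) → A
  Holt at 10 (w=250) → A
  Ashton at 15 (w=4) → A
  Denby at 21 (w=150) → B
  Calder at 26 (w=9) → B
  Fenton at 30 (w=150) → B
A captures 824; B captures 309.

824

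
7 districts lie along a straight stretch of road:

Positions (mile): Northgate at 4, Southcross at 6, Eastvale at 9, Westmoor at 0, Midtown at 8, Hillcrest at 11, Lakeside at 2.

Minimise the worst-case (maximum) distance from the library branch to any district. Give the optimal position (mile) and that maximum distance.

The 1-center on a line is the midpoint of the two extreme points: leftmost at 0, rightmost at 11.
Optimal location = (0 + 11)/2 = 5.5; maximum distance = (11 − 0)/2 = 5.5.

location 5.5, max distance 5.5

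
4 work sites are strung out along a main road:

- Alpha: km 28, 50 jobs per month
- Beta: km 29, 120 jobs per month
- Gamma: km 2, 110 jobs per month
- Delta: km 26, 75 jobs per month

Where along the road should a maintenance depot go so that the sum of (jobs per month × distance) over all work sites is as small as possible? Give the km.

x = 26

For a sum of weighted absolute distances on a line, the optimum is the weighted median (not the mean). Total weight W = 355; half-weight = 177.5.
Sort by position and accumulate weight:
  km 2 (Gamma, w=110) → cum 110
  km 26 (Delta, w=75) → cum 185  ≥ 177.5 → median here
  km 28 (Alpha, w=50) → cum 235
  km 29 (Beta, w=120) → cum 355
Optimal location: km 26.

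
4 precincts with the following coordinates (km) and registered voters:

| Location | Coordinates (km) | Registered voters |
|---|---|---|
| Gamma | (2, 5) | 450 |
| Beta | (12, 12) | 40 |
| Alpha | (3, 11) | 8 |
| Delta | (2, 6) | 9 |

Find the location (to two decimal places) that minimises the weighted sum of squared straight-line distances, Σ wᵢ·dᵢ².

(2.80, 5.66)

The minimiser of Σwᵢ‖p−pᵢ‖² is the weighted centroid p* = (Σwᵢpᵢ)/(Σwᵢ).
Σwᵢ = 507.
Σwᵢxᵢ = 450·2 + 40·12 + 8·3 + 9·2 = 1422.
Σwᵢyᵢ = 450·5 + 40·12 + 8·11 + 9·6 = 2872.
x* = 1422/507 = 2.80, y* = 2872/507 = 5.66.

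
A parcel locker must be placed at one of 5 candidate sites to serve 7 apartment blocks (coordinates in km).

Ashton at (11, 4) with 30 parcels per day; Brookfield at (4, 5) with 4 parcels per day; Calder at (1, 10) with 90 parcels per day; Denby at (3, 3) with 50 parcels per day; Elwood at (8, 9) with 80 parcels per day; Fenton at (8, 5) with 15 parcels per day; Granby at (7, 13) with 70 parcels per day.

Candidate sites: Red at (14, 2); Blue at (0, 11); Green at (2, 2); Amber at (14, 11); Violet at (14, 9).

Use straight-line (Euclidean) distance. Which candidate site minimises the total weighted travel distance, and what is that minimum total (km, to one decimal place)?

Blue, total 2293.8 km

Total weighted distance at each candidate:
  Red (14, 2): total = 3826.9
  Blue (0, 11): total = 2293.8
  Green (2, 2): total = 2771.3
  Amber (14, 11): total = 3271.5
  Violet (14, 9): total = 3170.5
Minimum is at Blue with total 2293.8 km.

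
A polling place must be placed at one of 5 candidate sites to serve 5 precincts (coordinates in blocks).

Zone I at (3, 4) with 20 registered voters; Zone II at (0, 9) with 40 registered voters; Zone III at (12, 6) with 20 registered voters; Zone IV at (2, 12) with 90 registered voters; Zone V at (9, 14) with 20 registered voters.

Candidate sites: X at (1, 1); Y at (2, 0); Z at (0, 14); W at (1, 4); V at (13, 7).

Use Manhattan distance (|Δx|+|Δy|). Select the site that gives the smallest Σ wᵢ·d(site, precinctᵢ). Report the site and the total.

Z, total 1400 blocks

Total weighted distance at each candidate:
  X (1, 1): total = 2280
  Y (2, 0): total = 2360
  Z (0, 14): total = 1400
  W (1, 4): total = 1710
  V (13, 7): total = 2560
Minimum is at Z with total 1400 blocks.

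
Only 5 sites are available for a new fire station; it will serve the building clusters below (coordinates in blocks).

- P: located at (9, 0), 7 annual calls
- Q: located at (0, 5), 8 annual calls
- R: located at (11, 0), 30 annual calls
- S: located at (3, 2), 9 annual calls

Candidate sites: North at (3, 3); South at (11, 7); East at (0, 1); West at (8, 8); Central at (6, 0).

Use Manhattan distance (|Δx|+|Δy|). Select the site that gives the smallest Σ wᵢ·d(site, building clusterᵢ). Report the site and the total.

Total weighted distance at each candidate:
  North (3, 3): total = 442
  South (11, 7): total = 494
  East (0, 1): total = 498
  West (8, 8): total = 580
  Central (6, 0): total = 304
Minimum is at Central with total 304 blocks.

Central, total 304 blocks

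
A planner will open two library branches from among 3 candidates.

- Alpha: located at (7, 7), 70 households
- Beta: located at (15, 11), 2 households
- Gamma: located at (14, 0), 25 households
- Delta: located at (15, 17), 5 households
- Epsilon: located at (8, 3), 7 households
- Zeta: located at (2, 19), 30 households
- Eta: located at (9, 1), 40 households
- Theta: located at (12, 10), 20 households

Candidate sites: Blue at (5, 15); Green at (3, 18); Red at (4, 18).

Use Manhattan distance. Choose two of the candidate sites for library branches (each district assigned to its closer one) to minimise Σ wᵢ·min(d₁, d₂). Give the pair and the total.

{Blue, Green}, total 2513

Evaluate every pair (each demand assigned to the nearer of the two):
  {Blue, Green}: total = 2513
  {Blue, Red}: total = 2543
  {Green, Red}: total = 3169
Best pair: {Blue, Green} with total 2513.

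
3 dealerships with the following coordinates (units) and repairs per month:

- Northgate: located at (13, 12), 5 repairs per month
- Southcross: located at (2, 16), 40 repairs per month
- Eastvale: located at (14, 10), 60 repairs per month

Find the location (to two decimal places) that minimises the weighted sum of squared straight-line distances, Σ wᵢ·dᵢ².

(9.38, 12.38)

The minimiser of Σwᵢ‖p−pᵢ‖² is the weighted centroid p* = (Σwᵢpᵢ)/(Σwᵢ).
Σwᵢ = 105.
Σwᵢxᵢ = 5·13 + 40·2 + 60·14 = 985.
Σwᵢyᵢ = 5·12 + 40·16 + 60·10 = 1300.
x* = 985/105 = 9.38, y* = 1300/105 = 12.38.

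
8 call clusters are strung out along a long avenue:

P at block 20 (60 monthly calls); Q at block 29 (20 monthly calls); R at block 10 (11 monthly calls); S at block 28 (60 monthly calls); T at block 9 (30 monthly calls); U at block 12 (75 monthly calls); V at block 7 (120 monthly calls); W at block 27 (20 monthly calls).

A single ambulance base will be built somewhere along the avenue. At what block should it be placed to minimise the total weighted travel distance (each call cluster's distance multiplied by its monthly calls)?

For a sum of weighted absolute distances on a line, the optimum is the weighted median (not the mean). Total weight W = 396; half-weight = 198.
Sort by position and accumulate weight:
  block 7 (V, w=120) → cum 120
  block 9 (T, w=30) → cum 150
  block 10 (R, w=11) → cum 161
  block 12 (U, w=75) → cum 236  ≥ 198 → median here
  block 20 (P, w=60) → cum 296
  block 27 (W, w=20) → cum 316
  block 28 (S, w=60) → cum 376
  block 29 (Q, w=20) → cum 396
Optimal location: block 12.

x = 12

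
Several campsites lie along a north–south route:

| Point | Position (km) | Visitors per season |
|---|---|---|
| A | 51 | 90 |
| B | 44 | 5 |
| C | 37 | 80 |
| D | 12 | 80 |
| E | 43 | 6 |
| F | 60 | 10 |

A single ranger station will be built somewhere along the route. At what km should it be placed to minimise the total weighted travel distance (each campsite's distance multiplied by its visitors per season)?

x = 37

For a sum of weighted absolute distances on a line, the optimum is the weighted median (not the mean). Total weight W = 271; half-weight = 135.5.
Sort by position and accumulate weight:
  km 12 (D, w=80) → cum 80
  km 37 (C, w=80) → cum 160  ≥ 135.5 → median here
  km 43 (E, w=6) → cum 166
  km 44 (B, w=5) → cum 171
  km 51 (A, w=90) → cum 261
  km 60 (F, w=10) → cum 271
Optimal location: km 37.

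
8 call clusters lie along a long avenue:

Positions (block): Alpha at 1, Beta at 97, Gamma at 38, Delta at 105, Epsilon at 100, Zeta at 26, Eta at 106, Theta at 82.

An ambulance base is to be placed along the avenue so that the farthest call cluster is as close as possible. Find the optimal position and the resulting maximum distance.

location 53.5, max distance 52.5

The 1-center on a line is the midpoint of the two extreme points: leftmost at 1, rightmost at 106.
Optimal location = (1 + 106)/2 = 53.5; maximum distance = (106 − 1)/2 = 52.5.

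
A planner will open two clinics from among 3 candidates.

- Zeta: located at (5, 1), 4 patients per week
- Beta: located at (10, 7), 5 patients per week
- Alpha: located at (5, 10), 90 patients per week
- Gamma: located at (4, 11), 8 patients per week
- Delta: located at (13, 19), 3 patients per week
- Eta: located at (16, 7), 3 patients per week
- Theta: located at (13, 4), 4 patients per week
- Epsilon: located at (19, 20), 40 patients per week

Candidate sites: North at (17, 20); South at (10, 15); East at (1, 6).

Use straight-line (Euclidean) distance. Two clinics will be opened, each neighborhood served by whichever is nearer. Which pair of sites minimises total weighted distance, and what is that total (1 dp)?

Evaluate every pair (each demand assigned to the nearer of the two):
  {North, East}: total = 806.8
  {North, South}: total = 961.5
  {South, East}: total = 1123.8
Best pair: {North, East} with total 806.8.

{North, East}, total 806.8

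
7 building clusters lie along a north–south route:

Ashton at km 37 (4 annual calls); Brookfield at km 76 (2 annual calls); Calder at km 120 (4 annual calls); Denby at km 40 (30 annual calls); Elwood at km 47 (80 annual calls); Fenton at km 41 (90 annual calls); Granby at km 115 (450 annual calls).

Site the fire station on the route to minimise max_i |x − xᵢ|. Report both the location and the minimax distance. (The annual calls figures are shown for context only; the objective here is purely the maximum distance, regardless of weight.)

location 78.5, max distance 41.5

The 1-center on a line is the midpoint of the two extreme points: leftmost at 37, rightmost at 120.
Optimal location = (37 + 120)/2 = 78.5; maximum distance = (120 − 37)/2 = 41.5.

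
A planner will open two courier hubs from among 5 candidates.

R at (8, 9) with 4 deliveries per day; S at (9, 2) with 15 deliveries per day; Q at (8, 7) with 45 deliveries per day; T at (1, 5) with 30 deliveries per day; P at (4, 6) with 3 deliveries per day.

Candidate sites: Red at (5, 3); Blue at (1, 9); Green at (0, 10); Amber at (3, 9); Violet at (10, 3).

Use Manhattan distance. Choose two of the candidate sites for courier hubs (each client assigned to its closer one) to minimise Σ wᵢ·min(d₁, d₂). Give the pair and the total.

{Blue, Violet}, total 466

Evaluate every pair (each demand assigned to the nearer of the two):
  {Blue, Violet}: total = 466
  {Amber, Violet}: total = 512
  {Red, Violet}: total = 524
  {Green, Violet}: total = 536
  {Red, Blue}: total = 550
  {Red, Amber}: total = 602
  {Red, Green}: total = 618
  {Blue, Amber}: total = 662
  {Green, Amber}: total = 722
  {Blue, Green}: total = 796
Best pair: {Blue, Violet} with total 466.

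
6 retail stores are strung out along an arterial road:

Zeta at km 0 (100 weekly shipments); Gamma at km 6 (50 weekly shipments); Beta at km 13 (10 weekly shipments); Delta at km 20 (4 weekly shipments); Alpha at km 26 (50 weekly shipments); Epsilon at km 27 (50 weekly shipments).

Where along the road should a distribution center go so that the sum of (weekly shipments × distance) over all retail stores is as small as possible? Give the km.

x = 6

For a sum of weighted absolute distances on a line, the optimum is the weighted median (not the mean). Total weight W = 264; half-weight = 132.
Sort by position and accumulate weight:
  km 0 (Zeta, w=100) → cum 100
  km 6 (Gamma, w=50) → cum 150  ≥ 132 → median here
  km 13 (Beta, w=10) → cum 160
  km 20 (Delta, w=4) → cum 164
  km 26 (Alpha, w=50) → cum 214
  km 27 (Epsilon, w=50) → cum 264
Optimal location: km 6.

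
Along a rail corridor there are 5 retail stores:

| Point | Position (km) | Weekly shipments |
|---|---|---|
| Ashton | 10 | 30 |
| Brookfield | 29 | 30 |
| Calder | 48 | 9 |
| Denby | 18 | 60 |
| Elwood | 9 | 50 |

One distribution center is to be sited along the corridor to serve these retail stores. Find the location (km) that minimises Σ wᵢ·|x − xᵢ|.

x = 18

For a sum of weighted absolute distances on a line, the optimum is the weighted median (not the mean). Total weight W = 179; half-weight = 89.5.
Sort by position and accumulate weight:
  km 9 (Elwood, w=50) → cum 50
  km 10 (Ashton, w=30) → cum 80
  km 18 (Denby, w=60) → cum 140  ≥ 89.5 → median here
  km 29 (Brookfield, w=30) → cum 170
  km 48 (Calder, w=9) → cum 179
Optimal location: km 18.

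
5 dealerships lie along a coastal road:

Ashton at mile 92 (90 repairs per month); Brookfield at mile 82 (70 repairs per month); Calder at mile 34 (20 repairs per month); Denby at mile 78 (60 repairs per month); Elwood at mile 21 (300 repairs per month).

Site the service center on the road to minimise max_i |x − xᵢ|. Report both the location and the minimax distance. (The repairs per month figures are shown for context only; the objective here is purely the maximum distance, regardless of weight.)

location 56.5, max distance 35.5

The 1-center on a line is the midpoint of the two extreme points: leftmost at 21, rightmost at 92.
Optimal location = (21 + 92)/2 = 56.5; maximum distance = (92 − 21)/2 = 35.5.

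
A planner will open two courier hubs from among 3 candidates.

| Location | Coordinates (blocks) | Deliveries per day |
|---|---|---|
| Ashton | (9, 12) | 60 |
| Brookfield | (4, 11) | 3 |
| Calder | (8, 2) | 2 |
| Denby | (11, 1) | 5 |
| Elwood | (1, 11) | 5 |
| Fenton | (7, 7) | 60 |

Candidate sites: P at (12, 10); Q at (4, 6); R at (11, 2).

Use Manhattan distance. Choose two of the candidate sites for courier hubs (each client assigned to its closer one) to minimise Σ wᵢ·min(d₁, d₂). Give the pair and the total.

{P, Q}, total 661

Evaluate every pair (each demand assigned to the nearer of the two):
  {P, Q}: total = 661
  {P, R}: total = 878
  {Q, R}: total = 966
Best pair: {P, Q} with total 661.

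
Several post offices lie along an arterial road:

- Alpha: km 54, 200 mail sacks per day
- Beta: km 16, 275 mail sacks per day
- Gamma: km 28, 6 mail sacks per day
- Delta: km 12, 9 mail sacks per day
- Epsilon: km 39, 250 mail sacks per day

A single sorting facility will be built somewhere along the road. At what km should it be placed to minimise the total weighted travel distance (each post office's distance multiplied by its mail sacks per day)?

For a sum of weighted absolute distances on a line, the optimum is the weighted median (not the mean). Total weight W = 740; half-weight = 370.
Sort by position and accumulate weight:
  km 12 (Delta, w=9) → cum 9
  km 16 (Beta, w=275) → cum 284
  km 28 (Gamma, w=6) → cum 290
  km 39 (Epsilon, w=250) → cum 540  ≥ 370 → median here
  km 54 (Alpha, w=200) → cum 740
Optimal location: km 39.

x = 39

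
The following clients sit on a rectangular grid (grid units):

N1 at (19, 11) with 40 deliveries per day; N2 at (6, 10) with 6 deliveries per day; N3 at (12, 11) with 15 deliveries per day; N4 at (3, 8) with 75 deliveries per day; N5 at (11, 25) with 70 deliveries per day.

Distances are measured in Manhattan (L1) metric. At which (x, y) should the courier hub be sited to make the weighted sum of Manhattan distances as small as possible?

(11, 11)

Manhattan distance separates: Σwᵢ(|x−xᵢ|+|y−yᵢ|) = Σwᵢ|x−xᵢ| + Σwᵢ|y−yᵢ|, so x and y are optimised independently as 1-D weighted medians.
Total weight W = 206; half = 103.
x-coordinate, sorted with cumulative weight:
  x=3 (N4, w=75) cum 75
  x=6 (N2, w=6) cum 81
  x=11 (N5, w=70) cum 151  ← median
  x=12 (N3, w=15) cum 166
  x=19 (N1, w=40) cum 206
⇒ x* = 11
y-coordinate, sorted with cumulative weight:
  y=8 (N4, w=75) cum 75
  y=10 (N2, w=6) cum 81
  y=11 (N1, w=40) cum 121  ← median
  y=11 (N3, w=15) cum 136
  y=25 (N5, w=70) cum 206
⇒ y* = 11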